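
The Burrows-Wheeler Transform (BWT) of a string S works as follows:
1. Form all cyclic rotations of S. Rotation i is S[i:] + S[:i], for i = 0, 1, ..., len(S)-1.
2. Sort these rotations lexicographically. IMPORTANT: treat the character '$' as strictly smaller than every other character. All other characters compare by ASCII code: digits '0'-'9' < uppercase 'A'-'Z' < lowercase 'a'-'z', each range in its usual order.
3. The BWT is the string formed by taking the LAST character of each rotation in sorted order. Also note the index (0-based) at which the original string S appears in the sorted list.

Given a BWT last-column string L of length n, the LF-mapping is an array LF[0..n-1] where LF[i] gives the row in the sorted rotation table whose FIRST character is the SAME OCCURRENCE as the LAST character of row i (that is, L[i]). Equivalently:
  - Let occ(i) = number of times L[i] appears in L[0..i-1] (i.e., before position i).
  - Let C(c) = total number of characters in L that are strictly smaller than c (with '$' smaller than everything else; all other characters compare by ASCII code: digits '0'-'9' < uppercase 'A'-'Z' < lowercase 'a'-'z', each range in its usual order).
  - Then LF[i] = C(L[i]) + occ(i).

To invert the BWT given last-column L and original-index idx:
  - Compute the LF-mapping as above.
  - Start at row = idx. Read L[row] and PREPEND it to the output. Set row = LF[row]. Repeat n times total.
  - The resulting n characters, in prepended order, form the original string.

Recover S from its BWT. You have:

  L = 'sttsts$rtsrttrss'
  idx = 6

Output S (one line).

LF mapping: 4 10 11 5 12 6 0 1 13 7 2 14 15 3 8 9
Walk LF starting at row 6, prepending L[row]:
  step 1: row=6, L[6]='$', prepend. Next row=LF[6]=0
  step 2: row=0, L[0]='s', prepend. Next row=LF[0]=4
  step 3: row=4, L[4]='t', prepend. Next row=LF[4]=12
  step 4: row=12, L[12]='t', prepend. Next row=LF[12]=15
  step 5: row=15, L[15]='s', prepend. Next row=LF[15]=9
  step 6: row=9, L[9]='s', prepend. Next row=LF[9]=7
  step 7: row=7, L[7]='r', prepend. Next row=LF[7]=1
  step 8: row=1, L[1]='t', prepend. Next row=LF[1]=10
  step 9: row=10, L[10]='r', prepend. Next row=LF[10]=2
  step 10: row=2, L[2]='t', prepend. Next row=LF[2]=11
  step 11: row=11, L[11]='t', prepend. Next row=LF[11]=14
  step 12: row=14, L[14]='s', prepend. Next row=LF[14]=8
  step 13: row=8, L[8]='t', prepend. Next row=LF[8]=13
  step 14: row=13, L[13]='r', prepend. Next row=LF[13]=3
  step 15: row=3, L[3]='s', prepend. Next row=LF[3]=5
  step 16: row=5, L[5]='s', prepend. Next row=LF[5]=6
Reversed output: ssrtsttrtrsstts$

Answer: ssrtsttrtrsstts$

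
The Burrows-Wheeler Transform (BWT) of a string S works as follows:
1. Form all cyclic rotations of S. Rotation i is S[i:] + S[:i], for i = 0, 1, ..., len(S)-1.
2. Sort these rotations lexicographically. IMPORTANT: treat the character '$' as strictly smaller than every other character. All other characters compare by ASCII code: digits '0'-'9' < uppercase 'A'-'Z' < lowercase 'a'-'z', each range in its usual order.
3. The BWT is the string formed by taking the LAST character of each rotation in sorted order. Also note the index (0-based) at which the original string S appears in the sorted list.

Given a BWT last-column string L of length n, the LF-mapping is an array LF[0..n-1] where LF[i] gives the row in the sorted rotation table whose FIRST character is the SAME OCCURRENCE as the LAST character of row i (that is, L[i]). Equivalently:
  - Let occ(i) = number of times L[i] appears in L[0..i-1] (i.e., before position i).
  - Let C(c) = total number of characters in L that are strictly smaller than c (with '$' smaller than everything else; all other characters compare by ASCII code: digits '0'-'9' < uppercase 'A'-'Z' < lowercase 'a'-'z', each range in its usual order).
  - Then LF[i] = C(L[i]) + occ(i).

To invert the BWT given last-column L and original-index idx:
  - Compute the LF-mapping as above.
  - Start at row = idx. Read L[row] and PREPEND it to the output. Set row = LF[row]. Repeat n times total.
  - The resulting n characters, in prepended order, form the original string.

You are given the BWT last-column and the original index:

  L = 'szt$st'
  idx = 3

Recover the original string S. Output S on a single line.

Answer: tstzs$

Derivation:
LF mapping: 1 5 3 0 2 4
Walk LF starting at row 3, prepending L[row]:
  step 1: row=3, L[3]='$', prepend. Next row=LF[3]=0
  step 2: row=0, L[0]='s', prepend. Next row=LF[0]=1
  step 3: row=1, L[1]='z', prepend. Next row=LF[1]=5
  step 4: row=5, L[5]='t', prepend. Next row=LF[5]=4
  step 5: row=4, L[4]='s', prepend. Next row=LF[4]=2
  step 6: row=2, L[2]='t', prepend. Next row=LF[2]=3
Reversed output: tstzs$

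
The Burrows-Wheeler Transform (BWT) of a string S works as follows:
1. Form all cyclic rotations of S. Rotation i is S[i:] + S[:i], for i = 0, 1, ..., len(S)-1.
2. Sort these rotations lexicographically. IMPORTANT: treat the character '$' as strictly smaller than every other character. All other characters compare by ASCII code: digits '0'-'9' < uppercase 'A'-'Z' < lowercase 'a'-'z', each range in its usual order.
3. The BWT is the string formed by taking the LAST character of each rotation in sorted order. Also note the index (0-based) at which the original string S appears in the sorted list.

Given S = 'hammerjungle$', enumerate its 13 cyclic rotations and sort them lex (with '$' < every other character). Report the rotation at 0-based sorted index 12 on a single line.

Answer: ungle$hammerj

Derivation:
All 13 rotations (rotation i = S[i:]+S[:i]):
  rot[0] = hammerjungle$
  rot[1] = ammerjungle$h
  rot[2] = mmerjungle$ha
  rot[3] = merjungle$ham
  rot[4] = erjungle$hamm
  rot[5] = rjungle$hamme
  rot[6] = jungle$hammer
  rot[7] = ungle$hammerj
  rot[8] = ngle$hammerju
  rot[9] = gle$hammerjun
  rot[10] = le$hammerjung
  rot[11] = e$hammerjungl
  rot[12] = $hammerjungle
Sorted (with $ < everything):
  sorted[0] = $hammerjungle
  sorted[1] = ammerjungle$h
  sorted[2] = e$hammerjungl
  sorted[3] = erjungle$hamm
  sorted[4] = gle$hammerjun
  sorted[5] = hammerjungle$
  sorted[6] = jungle$hammer
  sorted[7] = le$hammerjung
  sorted[8] = merjungle$ham
  sorted[9] = mmerjungle$ha
  sorted[10] = ngle$hammerju
  sorted[11] = rjungle$hamme
  sorted[12] = ungle$hammerj
sorted[12] = ungle$hammerj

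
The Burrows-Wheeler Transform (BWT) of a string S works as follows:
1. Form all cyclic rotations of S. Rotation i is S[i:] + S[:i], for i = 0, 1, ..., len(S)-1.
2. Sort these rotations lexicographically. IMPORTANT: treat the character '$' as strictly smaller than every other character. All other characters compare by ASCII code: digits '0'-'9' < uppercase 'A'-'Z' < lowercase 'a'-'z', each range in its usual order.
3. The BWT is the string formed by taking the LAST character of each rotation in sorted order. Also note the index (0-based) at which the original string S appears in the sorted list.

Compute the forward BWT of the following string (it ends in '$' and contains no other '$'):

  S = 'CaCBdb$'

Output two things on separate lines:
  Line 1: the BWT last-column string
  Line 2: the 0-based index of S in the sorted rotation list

All 7 rotations (rotation i = S[i:]+S[:i]):
  rot[0] = CaCBdb$
  rot[1] = aCBdb$C
  rot[2] = CBdb$Ca
  rot[3] = Bdb$CaC
  rot[4] = db$CaCB
  rot[5] = b$CaCBd
  rot[6] = $CaCBdb
Sorted (with $ < everything):
  sorted[0] = $CaCBdb  (last char: 'b')
  sorted[1] = Bdb$CaC  (last char: 'C')
  sorted[2] = CBdb$Ca  (last char: 'a')
  sorted[3] = CaCBdb$  (last char: '$')
  sorted[4] = aCBdb$C  (last char: 'C')
  sorted[5] = b$CaCBd  (last char: 'd')
  sorted[6] = db$CaCB  (last char: 'B')
Last column: bCa$CdB
Original string S is at sorted index 3

Answer: bCa$CdB
3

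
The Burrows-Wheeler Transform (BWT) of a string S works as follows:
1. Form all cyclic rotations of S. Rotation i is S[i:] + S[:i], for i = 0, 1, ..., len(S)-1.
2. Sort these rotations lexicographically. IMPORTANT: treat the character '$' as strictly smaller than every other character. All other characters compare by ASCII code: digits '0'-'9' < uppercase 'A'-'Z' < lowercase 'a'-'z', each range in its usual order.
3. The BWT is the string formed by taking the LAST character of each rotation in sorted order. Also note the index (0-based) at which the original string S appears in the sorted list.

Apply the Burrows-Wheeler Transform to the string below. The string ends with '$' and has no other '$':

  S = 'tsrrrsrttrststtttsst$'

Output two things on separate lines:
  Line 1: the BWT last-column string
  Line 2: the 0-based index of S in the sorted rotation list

Answer: tsrrtstrtsrtst$tsrtts
14

Derivation:
All 21 rotations (rotation i = S[i:]+S[:i]):
  rot[0] = tsrrrsrttrststtttsst$
  rot[1] = srrrsrttrststtttsst$t
  rot[2] = rrrsrttrststtttsst$ts
  rot[3] = rrsrttrststtttsst$tsr
  rot[4] = rsrttrststtttsst$tsrr
  rot[5] = srttrststtttsst$tsrrr
  rot[6] = rttrststtttsst$tsrrrs
  rot[7] = ttrststtttsst$tsrrrsr
  rot[8] = trststtttsst$tsrrrsrt
  rot[9] = rststtttsst$tsrrrsrtt
  rot[10] = ststtttsst$tsrrrsrttr
  rot[11] = tsttttsst$tsrrrsrttrs
  rot[12] = sttttsst$tsrrrsrttrst
  rot[13] = ttttsst$tsrrrsrttrsts
  rot[14] = tttsst$tsrrrsrttrstst
  rot[15] = ttsst$tsrrrsrttrststt
  rot[16] = tsst$tsrrrsrttrststtt
  rot[17] = sst$tsrrrsrttrststttt
  rot[18] = st$tsrrrsrttrststttts
  rot[19] = t$tsrrrsrttrststtttss
  rot[20] = $tsrrrsrttrststtttsst
Sorted (with $ < everything):
  sorted[0] = $tsrrrsrttrststtttsst  (last char: 't')
  sorted[1] = rrrsrttrststtttsst$ts  (last char: 's')
  sorted[2] = rrsrttrststtttsst$tsr  (last char: 'r')
  sorted[3] = rsrttrststtttsst$tsrr  (last char: 'r')
  sorted[4] = rststtttsst$tsrrrsrtt  (last char: 't')
  sorted[5] = rttrststtttsst$tsrrrs  (last char: 's')
  sorted[6] = srrrsrttrststtttsst$t  (last char: 't')
  sorted[7] = srttrststtttsst$tsrrr  (last char: 'r')
  sorted[8] = sst$tsrrrsrttrststttt  (last char: 't')
  sorted[9] = st$tsrrrsrttrststttts  (last char: 's')
  sorted[10] = ststtttsst$tsrrrsrttr  (last char: 'r')
  sorted[11] = sttttsst$tsrrrsrttrst  (last char: 't')
  sorted[12] = t$tsrrrsrttrststtttss  (last char: 's')
  sorted[13] = trststtttsst$tsrrrsrt  (last char: 't')
  sorted[14] = tsrrrsrttrststtttsst$  (last char: '$')
  sorted[15] = tsst$tsrrrsrttrststtt  (last char: 't')
  sorted[16] = tsttttsst$tsrrrsrttrs  (last char: 's')
  sorted[17] = ttrststtttsst$tsrrrsr  (last char: 'r')
  sorted[18] = ttsst$tsrrrsrttrststt  (last char: 't')
  sorted[19] = tttsst$tsrrrsrttrstst  (last char: 't')
  sorted[20] = ttttsst$tsrrrsrttrsts  (last char: 's')
Last column: tsrrtstrtsrtst$tsrtts
Original string S is at sorted index 14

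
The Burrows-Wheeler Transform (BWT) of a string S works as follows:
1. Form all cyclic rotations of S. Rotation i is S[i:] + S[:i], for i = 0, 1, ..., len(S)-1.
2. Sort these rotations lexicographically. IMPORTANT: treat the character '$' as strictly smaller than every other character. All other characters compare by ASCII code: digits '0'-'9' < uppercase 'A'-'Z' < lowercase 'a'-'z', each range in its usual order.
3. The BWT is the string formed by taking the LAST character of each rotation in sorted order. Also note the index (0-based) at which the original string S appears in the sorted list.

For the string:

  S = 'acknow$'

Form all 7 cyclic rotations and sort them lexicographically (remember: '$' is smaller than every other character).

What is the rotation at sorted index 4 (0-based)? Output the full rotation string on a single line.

All 7 rotations (rotation i = S[i:]+S[:i]):
  rot[0] = acknow$
  rot[1] = cknow$a
  rot[2] = know$ac
  rot[3] = now$ack
  rot[4] = ow$ackn
  rot[5] = w$ackno
  rot[6] = $acknow
Sorted (with $ < everything):
  sorted[0] = $acknow
  sorted[1] = acknow$
  sorted[2] = cknow$a
  sorted[3] = know$ac
  sorted[4] = now$ack
  sorted[5] = ow$ackn
  sorted[6] = w$ackno
sorted[4] = now$ack

Answer: now$ack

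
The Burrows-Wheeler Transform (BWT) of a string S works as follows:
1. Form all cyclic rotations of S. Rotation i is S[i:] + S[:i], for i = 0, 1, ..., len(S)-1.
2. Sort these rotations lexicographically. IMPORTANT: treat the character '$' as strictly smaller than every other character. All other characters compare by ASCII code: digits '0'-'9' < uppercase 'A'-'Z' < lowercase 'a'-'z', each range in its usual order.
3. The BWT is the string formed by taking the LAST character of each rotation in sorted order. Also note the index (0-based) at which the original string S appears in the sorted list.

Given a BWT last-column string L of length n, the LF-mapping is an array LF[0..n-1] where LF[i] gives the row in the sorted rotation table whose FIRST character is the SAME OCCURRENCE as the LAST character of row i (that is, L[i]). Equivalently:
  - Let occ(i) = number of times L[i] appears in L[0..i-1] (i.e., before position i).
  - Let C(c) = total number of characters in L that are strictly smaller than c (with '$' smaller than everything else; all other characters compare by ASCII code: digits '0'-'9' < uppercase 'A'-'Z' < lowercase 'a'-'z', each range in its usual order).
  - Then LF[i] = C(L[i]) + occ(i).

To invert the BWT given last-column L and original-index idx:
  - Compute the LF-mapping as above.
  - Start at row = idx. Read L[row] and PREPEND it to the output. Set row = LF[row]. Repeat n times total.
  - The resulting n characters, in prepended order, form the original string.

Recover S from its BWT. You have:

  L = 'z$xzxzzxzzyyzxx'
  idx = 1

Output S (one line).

Answer: xxxzzxyzyzxzzz$

Derivation:
LF mapping: 8 0 1 9 2 10 11 3 12 13 6 7 14 4 5
Walk LF starting at row 1, prepending L[row]:
  step 1: row=1, L[1]='$', prepend. Next row=LF[1]=0
  step 2: row=0, L[0]='z', prepend. Next row=LF[0]=8
  step 3: row=8, L[8]='z', prepend. Next row=LF[8]=12
  step 4: row=12, L[12]='z', prepend. Next row=LF[12]=14
  step 5: row=14, L[14]='x', prepend. Next row=LF[14]=5
  step 6: row=5, L[5]='z', prepend. Next row=LF[5]=10
  step 7: row=10, L[10]='y', prepend. Next row=LF[10]=6
  step 8: row=6, L[6]='z', prepend. Next row=LF[6]=11
  step 9: row=11, L[11]='y', prepend. Next row=LF[11]=7
  step 10: row=7, L[7]='x', prepend. Next row=LF[7]=3
  step 11: row=3, L[3]='z', prepend. Next row=LF[3]=9
  step 12: row=9, L[9]='z', prepend. Next row=LF[9]=13
  step 13: row=13, L[13]='x', prepend. Next row=LF[13]=4
  step 14: row=4, L[4]='x', prepend. Next row=LF[4]=2
  step 15: row=2, L[2]='x', prepend. Next row=LF[2]=1
Reversed output: xxxzzxyzyzxzzz$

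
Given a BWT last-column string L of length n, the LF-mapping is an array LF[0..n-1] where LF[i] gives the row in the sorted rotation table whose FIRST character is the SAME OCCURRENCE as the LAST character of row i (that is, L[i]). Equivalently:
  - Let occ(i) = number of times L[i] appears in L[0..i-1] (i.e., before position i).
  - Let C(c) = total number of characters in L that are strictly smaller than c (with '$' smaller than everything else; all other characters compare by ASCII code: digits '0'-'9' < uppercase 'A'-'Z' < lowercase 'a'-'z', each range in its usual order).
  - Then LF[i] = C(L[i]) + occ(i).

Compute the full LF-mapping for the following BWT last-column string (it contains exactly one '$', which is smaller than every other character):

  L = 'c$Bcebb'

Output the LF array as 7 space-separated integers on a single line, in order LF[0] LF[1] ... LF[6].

Answer: 4 0 1 5 6 2 3

Derivation:
Char counts: '$':1, 'B':1, 'b':2, 'c':2, 'e':1
C (first-col start): C('$')=0, C('B')=1, C('b')=2, C('c')=4, C('e')=6
L[0]='c': occ=0, LF[0]=C('c')+0=4+0=4
L[1]='$': occ=0, LF[1]=C('$')+0=0+0=0
L[2]='B': occ=0, LF[2]=C('B')+0=1+0=1
L[3]='c': occ=1, LF[3]=C('c')+1=4+1=5
L[4]='e': occ=0, LF[4]=C('e')+0=6+0=6
L[5]='b': occ=0, LF[5]=C('b')+0=2+0=2
L[6]='b': occ=1, LF[6]=C('b')+1=2+1=3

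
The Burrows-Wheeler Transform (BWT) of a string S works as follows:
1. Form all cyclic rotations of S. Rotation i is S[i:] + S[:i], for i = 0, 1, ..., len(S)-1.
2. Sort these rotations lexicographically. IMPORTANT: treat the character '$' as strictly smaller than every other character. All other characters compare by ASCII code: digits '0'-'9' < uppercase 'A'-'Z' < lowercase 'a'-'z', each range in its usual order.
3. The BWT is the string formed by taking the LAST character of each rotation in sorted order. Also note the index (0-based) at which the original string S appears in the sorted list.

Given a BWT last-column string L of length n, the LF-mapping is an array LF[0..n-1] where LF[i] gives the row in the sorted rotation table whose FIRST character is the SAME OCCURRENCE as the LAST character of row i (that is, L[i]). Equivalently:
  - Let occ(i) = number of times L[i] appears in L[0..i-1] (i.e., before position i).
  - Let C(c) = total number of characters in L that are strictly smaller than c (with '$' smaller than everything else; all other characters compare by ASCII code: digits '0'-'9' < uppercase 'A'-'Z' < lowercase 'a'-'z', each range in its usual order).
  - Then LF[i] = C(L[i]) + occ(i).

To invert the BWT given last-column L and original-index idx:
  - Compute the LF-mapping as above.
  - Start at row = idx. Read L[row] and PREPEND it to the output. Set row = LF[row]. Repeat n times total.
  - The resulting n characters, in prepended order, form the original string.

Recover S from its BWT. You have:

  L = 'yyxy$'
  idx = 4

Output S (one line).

Answer: yyxy$

Derivation:
LF mapping: 2 3 1 4 0
Walk LF starting at row 4, prepending L[row]:
  step 1: row=4, L[4]='$', prepend. Next row=LF[4]=0
  step 2: row=0, L[0]='y', prepend. Next row=LF[0]=2
  step 3: row=2, L[2]='x', prepend. Next row=LF[2]=1
  step 4: row=1, L[1]='y', prepend. Next row=LF[1]=3
  step 5: row=3, L[3]='y', prepend. Next row=LF[3]=4
Reversed output: yyxy$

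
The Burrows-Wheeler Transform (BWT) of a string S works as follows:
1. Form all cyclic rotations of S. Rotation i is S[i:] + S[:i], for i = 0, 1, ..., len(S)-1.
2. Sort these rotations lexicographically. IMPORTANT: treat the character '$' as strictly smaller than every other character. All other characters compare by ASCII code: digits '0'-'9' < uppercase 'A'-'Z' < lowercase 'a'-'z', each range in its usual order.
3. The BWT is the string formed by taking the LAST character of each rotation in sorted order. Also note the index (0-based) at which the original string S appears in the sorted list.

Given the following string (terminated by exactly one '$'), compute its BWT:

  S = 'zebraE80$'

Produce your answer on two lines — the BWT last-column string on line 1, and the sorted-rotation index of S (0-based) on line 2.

Answer: 08Earezb$
8

Derivation:
All 9 rotations (rotation i = S[i:]+S[:i]):
  rot[0] = zebraE80$
  rot[1] = ebraE80$z
  rot[2] = braE80$ze
  rot[3] = raE80$zeb
  rot[4] = aE80$zebr
  rot[5] = E80$zebra
  rot[6] = 80$zebraE
  rot[7] = 0$zebraE8
  rot[8] = $zebraE80
Sorted (with $ < everything):
  sorted[0] = $zebraE80  (last char: '0')
  sorted[1] = 0$zebraE8  (last char: '8')
  sorted[2] = 80$zebraE  (last char: 'E')
  sorted[3] = E80$zebra  (last char: 'a')
  sorted[4] = aE80$zebr  (last char: 'r')
  sorted[5] = braE80$ze  (last char: 'e')
  sorted[6] = ebraE80$z  (last char: 'z')
  sorted[7] = raE80$zeb  (last char: 'b')
  sorted[8] = zebraE80$  (last char: '$')
Last column: 08Earezb$
Original string S is at sorted index 8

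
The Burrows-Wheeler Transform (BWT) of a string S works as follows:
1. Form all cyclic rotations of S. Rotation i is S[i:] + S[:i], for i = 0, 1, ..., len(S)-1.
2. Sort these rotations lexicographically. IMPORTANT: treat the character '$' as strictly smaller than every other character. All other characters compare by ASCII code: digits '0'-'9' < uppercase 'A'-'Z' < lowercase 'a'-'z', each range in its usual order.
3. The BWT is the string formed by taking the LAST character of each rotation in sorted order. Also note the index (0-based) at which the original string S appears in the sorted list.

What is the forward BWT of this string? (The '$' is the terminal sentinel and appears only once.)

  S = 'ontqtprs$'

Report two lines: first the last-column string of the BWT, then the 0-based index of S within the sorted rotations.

All 9 rotations (rotation i = S[i:]+S[:i]):
  rot[0] = ontqtprs$
  rot[1] = ntqtprs$o
  rot[2] = tqtprs$on
  rot[3] = qtprs$ont
  rot[4] = tprs$ontq
  rot[5] = prs$ontqt
  rot[6] = rs$ontqtp
  rot[7] = s$ontqtpr
  rot[8] = $ontqtprs
Sorted (with $ < everything):
  sorted[0] = $ontqtprs  (last char: 's')
  sorted[1] = ntqtprs$o  (last char: 'o')
  sorted[2] = ontqtprs$  (last char: '$')
  sorted[3] = prs$ontqt  (last char: 't')
  sorted[4] = qtprs$ont  (last char: 't')
  sorted[5] = rs$ontqtp  (last char: 'p')
  sorted[6] = s$ontqtpr  (last char: 'r')
  sorted[7] = tprs$ontq  (last char: 'q')
  sorted[8] = tqtprs$on  (last char: 'n')
Last column: so$ttprqn
Original string S is at sorted index 2

Answer: so$ttprqn
2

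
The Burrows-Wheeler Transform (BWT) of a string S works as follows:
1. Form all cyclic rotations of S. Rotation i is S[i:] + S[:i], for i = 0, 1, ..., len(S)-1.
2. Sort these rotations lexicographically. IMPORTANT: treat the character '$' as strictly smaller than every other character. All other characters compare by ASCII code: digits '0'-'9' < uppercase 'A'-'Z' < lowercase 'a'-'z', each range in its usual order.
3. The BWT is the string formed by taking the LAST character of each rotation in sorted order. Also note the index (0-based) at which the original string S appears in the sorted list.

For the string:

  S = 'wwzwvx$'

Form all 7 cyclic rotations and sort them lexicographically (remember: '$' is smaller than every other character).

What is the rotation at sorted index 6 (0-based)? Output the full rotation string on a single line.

Answer: zwvx$ww

Derivation:
All 7 rotations (rotation i = S[i:]+S[:i]):
  rot[0] = wwzwvx$
  rot[1] = wzwvx$w
  rot[2] = zwvx$ww
  rot[3] = wvx$wwz
  rot[4] = vx$wwzw
  rot[5] = x$wwzwv
  rot[6] = $wwzwvx
Sorted (with $ < everything):
  sorted[0] = $wwzwvx
  sorted[1] = vx$wwzw
  sorted[2] = wvx$wwz
  sorted[3] = wwzwvx$
  sorted[4] = wzwvx$w
  sorted[5] = x$wwzwv
  sorted[6] = zwvx$ww
sorted[6] = zwvx$ww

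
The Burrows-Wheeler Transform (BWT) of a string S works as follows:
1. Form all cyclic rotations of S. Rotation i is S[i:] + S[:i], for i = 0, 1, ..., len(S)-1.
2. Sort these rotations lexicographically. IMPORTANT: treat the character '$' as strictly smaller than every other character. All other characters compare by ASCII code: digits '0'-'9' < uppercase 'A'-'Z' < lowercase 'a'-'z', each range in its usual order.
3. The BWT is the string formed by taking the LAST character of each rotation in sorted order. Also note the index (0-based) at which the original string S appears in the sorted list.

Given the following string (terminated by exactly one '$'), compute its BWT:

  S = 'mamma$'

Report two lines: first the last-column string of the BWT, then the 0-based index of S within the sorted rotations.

All 6 rotations (rotation i = S[i:]+S[:i]):
  rot[0] = mamma$
  rot[1] = amma$m
  rot[2] = mma$ma
  rot[3] = ma$mam
  rot[4] = a$mamm
  rot[5] = $mamma
Sorted (with $ < everything):
  sorted[0] = $mamma  (last char: 'a')
  sorted[1] = a$mamm  (last char: 'm')
  sorted[2] = amma$m  (last char: 'm')
  sorted[3] = ma$mam  (last char: 'm')
  sorted[4] = mamma$  (last char: '$')
  sorted[5] = mma$ma  (last char: 'a')
Last column: ammm$a
Original string S is at sorted index 4

Answer: ammm$a
4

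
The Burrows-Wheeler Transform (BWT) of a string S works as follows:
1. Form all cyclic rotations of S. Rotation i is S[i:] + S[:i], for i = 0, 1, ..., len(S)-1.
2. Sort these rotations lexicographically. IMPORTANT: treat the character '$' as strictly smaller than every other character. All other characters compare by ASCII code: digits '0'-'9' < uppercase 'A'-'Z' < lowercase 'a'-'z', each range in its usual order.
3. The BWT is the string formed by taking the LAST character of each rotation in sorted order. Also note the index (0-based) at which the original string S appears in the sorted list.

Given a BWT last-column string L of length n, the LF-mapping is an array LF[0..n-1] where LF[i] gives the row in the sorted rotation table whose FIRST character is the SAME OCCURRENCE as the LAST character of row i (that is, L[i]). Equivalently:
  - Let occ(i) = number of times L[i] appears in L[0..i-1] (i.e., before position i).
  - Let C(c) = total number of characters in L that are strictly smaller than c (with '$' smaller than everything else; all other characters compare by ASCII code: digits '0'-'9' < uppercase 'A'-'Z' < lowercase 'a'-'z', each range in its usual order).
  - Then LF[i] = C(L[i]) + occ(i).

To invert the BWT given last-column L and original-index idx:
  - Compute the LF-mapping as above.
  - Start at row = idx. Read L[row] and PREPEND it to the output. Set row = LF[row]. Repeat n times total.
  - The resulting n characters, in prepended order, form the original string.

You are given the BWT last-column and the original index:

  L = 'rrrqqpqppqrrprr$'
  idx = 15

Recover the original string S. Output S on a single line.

LF mapping: 9 10 11 5 6 1 7 2 3 8 12 13 4 14 15 0
Walk LF starting at row 15, prepending L[row]:
  step 1: row=15, L[15]='$', prepend. Next row=LF[15]=0
  step 2: row=0, L[0]='r', prepend. Next row=LF[0]=9
  step 3: row=9, L[9]='q', prepend. Next row=LF[9]=8
  step 4: row=8, L[8]='p', prepend. Next row=LF[8]=3
  step 5: row=3, L[3]='q', prepend. Next row=LF[3]=5
  step 6: row=5, L[5]='p', prepend. Next row=LF[5]=1
  step 7: row=1, L[1]='r', prepend. Next row=LF[1]=10
  step 8: row=10, L[10]='r', prepend. Next row=LF[10]=12
  step 9: row=12, L[12]='p', prepend. Next row=LF[12]=4
  step 10: row=4, L[4]='q', prepend. Next row=LF[4]=6
  step 11: row=6, L[6]='q', prepend. Next row=LF[6]=7
  step 12: row=7, L[7]='p', prepend. Next row=LF[7]=2
  step 13: row=2, L[2]='r', prepend. Next row=LF[2]=11
  step 14: row=11, L[11]='r', prepend. Next row=LF[11]=13
  step 15: row=13, L[13]='r', prepend. Next row=LF[13]=14
  step 16: row=14, L[14]='r', prepend. Next row=LF[14]=15
Reversed output: rrrrpqqprrpqpqr$

Answer: rrrrpqqprrpqpqr$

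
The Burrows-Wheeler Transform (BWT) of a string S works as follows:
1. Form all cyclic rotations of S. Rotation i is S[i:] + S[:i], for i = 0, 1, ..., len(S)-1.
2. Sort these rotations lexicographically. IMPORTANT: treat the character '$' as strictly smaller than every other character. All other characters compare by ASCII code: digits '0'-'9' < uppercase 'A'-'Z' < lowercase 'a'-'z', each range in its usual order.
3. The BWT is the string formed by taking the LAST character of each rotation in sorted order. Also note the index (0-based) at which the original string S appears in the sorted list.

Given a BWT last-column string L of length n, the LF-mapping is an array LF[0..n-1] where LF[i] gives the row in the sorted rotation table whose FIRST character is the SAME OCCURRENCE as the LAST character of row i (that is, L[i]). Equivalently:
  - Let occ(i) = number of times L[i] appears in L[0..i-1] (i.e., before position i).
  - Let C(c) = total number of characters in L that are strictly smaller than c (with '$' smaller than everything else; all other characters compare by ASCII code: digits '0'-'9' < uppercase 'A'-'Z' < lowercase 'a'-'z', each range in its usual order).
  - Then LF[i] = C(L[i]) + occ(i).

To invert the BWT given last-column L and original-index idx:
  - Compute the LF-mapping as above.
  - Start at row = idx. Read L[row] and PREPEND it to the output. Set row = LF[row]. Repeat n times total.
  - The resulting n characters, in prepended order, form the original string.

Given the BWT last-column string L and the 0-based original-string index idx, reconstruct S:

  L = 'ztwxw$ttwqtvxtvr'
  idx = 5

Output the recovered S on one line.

LF mapping: 15 3 10 13 11 0 4 5 12 1 6 8 14 7 9 2
Walk LF starting at row 5, prepending L[row]:
  step 1: row=5, L[5]='$', prepend. Next row=LF[5]=0
  step 2: row=0, L[0]='z', prepend. Next row=LF[0]=15
  step 3: row=15, L[15]='r', prepend. Next row=LF[15]=2
  step 4: row=2, L[2]='w', prepend. Next row=LF[2]=10
  step 5: row=10, L[10]='t', prepend. Next row=LF[10]=6
  step 6: row=6, L[6]='t', prepend. Next row=LF[6]=4
  step 7: row=4, L[4]='w', prepend. Next row=LF[4]=11
  step 8: row=11, L[11]='v', prepend. Next row=LF[11]=8
  step 9: row=8, L[8]='w', prepend. Next row=LF[8]=12
  step 10: row=12, L[12]='x', prepend. Next row=LF[12]=14
  step 11: row=14, L[14]='v', prepend. Next row=LF[14]=9
  step 12: row=9, L[9]='q', prepend. Next row=LF[9]=1
  step 13: row=1, L[1]='t', prepend. Next row=LF[1]=3
  step 14: row=3, L[3]='x', prepend. Next row=LF[3]=13
  step 15: row=13, L[13]='t', prepend. Next row=LF[13]=7
  step 16: row=7, L[7]='t', prepend. Next row=LF[7]=5
Reversed output: ttxtqvxwvwttwrz$

Answer: ttxtqvxwvwttwrz$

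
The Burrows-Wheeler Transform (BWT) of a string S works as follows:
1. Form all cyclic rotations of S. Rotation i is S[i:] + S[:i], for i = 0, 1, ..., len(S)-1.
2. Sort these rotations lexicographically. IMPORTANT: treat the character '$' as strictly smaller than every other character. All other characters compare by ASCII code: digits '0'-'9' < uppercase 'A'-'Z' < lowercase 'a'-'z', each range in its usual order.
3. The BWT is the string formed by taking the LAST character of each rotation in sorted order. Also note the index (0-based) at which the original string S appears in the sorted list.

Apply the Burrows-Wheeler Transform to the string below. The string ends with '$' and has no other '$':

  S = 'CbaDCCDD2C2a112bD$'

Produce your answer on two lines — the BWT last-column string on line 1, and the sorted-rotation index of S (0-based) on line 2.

Answer: Da1DC12DC$bDaC2b2C
9

Derivation:
All 18 rotations (rotation i = S[i:]+S[:i]):
  rot[0] = CbaDCCDD2C2a112bD$
  rot[1] = baDCCDD2C2a112bD$C
  rot[2] = aDCCDD2C2a112bD$Cb
  rot[3] = DCCDD2C2a112bD$Cba
  rot[4] = CCDD2C2a112bD$CbaD
  rot[5] = CDD2C2a112bD$CbaDC
  rot[6] = DD2C2a112bD$CbaDCC
  rot[7] = D2C2a112bD$CbaDCCD
  rot[8] = 2C2a112bD$CbaDCCDD
  rot[9] = C2a112bD$CbaDCCDD2
  rot[10] = 2a112bD$CbaDCCDD2C
  rot[11] = a112bD$CbaDCCDD2C2
  rot[12] = 112bD$CbaDCCDD2C2a
  rot[13] = 12bD$CbaDCCDD2C2a1
  rot[14] = 2bD$CbaDCCDD2C2a11
  rot[15] = bD$CbaDCCDD2C2a112
  rot[16] = D$CbaDCCDD2C2a112b
  rot[17] = $CbaDCCDD2C2a112bD
Sorted (with $ < everything):
  sorted[0] = $CbaDCCDD2C2a112bD  (last char: 'D')
  sorted[1] = 112bD$CbaDCCDD2C2a  (last char: 'a')
  sorted[2] = 12bD$CbaDCCDD2C2a1  (last char: '1')
  sorted[3] = 2C2a112bD$CbaDCCDD  (last char: 'D')
  sorted[4] = 2a112bD$CbaDCCDD2C  (last char: 'C')
  sorted[5] = 2bD$CbaDCCDD2C2a11  (last char: '1')
  sorted[6] = C2a112bD$CbaDCCDD2  (last char: '2')
  sorted[7] = CCDD2C2a112bD$CbaD  (last char: 'D')
  sorted[8] = CDD2C2a112bD$CbaDC  (last char: 'C')
  sorted[9] = CbaDCCDD2C2a112bD$  (last char: '$')
  sorted[10] = D$CbaDCCDD2C2a112b  (last char: 'b')
  sorted[11] = D2C2a112bD$CbaDCCD  (last char: 'D')
  sorted[12] = DCCDD2C2a112bD$Cba  (last char: 'a')
  sorted[13] = DD2C2a112bD$CbaDCC  (last char: 'C')
  sorted[14] = a112bD$CbaDCCDD2C2  (last char: '2')
  sorted[15] = aDCCDD2C2a112bD$Cb  (last char: 'b')
  sorted[16] = bD$CbaDCCDD2C2a112  (last char: '2')
  sorted[17] = baDCCDD2C2a112bD$C  (last char: 'C')
Last column: Da1DC12DC$bDaC2b2C
Original string S is at sorted index 9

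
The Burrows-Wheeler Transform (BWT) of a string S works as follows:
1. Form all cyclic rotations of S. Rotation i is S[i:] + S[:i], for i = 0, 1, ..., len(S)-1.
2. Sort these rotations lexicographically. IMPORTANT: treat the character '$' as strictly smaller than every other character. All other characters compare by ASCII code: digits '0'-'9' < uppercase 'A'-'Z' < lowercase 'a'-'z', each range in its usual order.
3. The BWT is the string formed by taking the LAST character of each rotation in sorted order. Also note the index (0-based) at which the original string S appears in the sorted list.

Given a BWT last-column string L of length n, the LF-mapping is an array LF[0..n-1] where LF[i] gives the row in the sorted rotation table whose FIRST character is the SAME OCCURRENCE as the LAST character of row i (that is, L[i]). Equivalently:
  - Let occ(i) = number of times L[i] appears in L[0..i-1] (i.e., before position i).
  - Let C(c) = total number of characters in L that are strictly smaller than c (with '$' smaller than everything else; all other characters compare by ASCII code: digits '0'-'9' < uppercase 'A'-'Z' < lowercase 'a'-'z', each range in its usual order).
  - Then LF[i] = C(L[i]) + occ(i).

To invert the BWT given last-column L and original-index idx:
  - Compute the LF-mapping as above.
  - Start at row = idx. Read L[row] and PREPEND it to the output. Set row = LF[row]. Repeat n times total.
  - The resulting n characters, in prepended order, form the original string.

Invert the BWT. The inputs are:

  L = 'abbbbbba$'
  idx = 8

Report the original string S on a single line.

Answer: bbbabbba$

Derivation:
LF mapping: 1 3 4 5 6 7 8 2 0
Walk LF starting at row 8, prepending L[row]:
  step 1: row=8, L[8]='$', prepend. Next row=LF[8]=0
  step 2: row=0, L[0]='a', prepend. Next row=LF[0]=1
  step 3: row=1, L[1]='b', prepend. Next row=LF[1]=3
  step 4: row=3, L[3]='b', prepend. Next row=LF[3]=5
  step 5: row=5, L[5]='b', prepend. Next row=LF[5]=7
  step 6: row=7, L[7]='a', prepend. Next row=LF[7]=2
  step 7: row=2, L[2]='b', prepend. Next row=LF[2]=4
  step 8: row=4, L[4]='b', prepend. Next row=LF[4]=6
  step 9: row=6, L[6]='b', prepend. Next row=LF[6]=8
Reversed output: bbbabbba$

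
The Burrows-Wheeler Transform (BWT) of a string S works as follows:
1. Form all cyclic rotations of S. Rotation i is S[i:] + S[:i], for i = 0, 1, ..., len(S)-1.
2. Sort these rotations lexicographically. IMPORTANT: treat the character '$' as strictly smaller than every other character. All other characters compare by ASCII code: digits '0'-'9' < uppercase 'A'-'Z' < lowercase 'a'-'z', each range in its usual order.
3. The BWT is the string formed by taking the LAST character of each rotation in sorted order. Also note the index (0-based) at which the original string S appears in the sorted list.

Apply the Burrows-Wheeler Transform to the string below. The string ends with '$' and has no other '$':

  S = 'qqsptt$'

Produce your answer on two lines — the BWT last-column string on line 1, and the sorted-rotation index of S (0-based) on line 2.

Answer: ts$qqtp
2

Derivation:
All 7 rotations (rotation i = S[i:]+S[:i]):
  rot[0] = qqsptt$
  rot[1] = qsptt$q
  rot[2] = sptt$qq
  rot[3] = ptt$qqs
  rot[4] = tt$qqsp
  rot[5] = t$qqspt
  rot[6] = $qqsptt
Sorted (with $ < everything):
  sorted[0] = $qqsptt  (last char: 't')
  sorted[1] = ptt$qqs  (last char: 's')
  sorted[2] = qqsptt$  (last char: '$')
  sorted[3] = qsptt$q  (last char: 'q')
  sorted[4] = sptt$qq  (last char: 'q')
  sorted[5] = t$qqspt  (last char: 't')
  sorted[6] = tt$qqsp  (last char: 'p')
Last column: ts$qqtp
Original string S is at sorted index 2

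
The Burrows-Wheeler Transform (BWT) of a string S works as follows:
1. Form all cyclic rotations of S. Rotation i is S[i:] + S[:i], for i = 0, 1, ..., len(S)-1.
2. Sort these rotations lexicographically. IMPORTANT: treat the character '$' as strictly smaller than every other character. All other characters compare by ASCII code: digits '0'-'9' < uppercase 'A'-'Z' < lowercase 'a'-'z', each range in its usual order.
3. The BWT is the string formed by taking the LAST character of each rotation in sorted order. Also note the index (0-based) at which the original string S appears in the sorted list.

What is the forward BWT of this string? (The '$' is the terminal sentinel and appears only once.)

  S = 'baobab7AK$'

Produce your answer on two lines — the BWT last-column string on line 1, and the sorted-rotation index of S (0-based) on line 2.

Answer: Kb7Abbao$a
8

Derivation:
All 10 rotations (rotation i = S[i:]+S[:i]):
  rot[0] = baobab7AK$
  rot[1] = aobab7AK$b
  rot[2] = obab7AK$ba
  rot[3] = bab7AK$bao
  rot[4] = ab7AK$baob
  rot[5] = b7AK$baoba
  rot[6] = 7AK$baobab
  rot[7] = AK$baobab7
  rot[8] = K$baobab7A
  rot[9] = $baobab7AK
Sorted (with $ < everything):
  sorted[0] = $baobab7AK  (last char: 'K')
  sorted[1] = 7AK$baobab  (last char: 'b')
  sorted[2] = AK$baobab7  (last char: '7')
  sorted[3] = K$baobab7A  (last char: 'A')
  sorted[4] = ab7AK$baob  (last char: 'b')
  sorted[5] = aobab7AK$b  (last char: 'b')
  sorted[6] = b7AK$baoba  (last char: 'a')
  sorted[7] = bab7AK$bao  (last char: 'o')
  sorted[8] = baobab7AK$  (last char: '$')
  sorted[9] = obab7AK$ba  (last char: 'a')
Last column: Kb7Abbao$a
Original string S is at sorted index 8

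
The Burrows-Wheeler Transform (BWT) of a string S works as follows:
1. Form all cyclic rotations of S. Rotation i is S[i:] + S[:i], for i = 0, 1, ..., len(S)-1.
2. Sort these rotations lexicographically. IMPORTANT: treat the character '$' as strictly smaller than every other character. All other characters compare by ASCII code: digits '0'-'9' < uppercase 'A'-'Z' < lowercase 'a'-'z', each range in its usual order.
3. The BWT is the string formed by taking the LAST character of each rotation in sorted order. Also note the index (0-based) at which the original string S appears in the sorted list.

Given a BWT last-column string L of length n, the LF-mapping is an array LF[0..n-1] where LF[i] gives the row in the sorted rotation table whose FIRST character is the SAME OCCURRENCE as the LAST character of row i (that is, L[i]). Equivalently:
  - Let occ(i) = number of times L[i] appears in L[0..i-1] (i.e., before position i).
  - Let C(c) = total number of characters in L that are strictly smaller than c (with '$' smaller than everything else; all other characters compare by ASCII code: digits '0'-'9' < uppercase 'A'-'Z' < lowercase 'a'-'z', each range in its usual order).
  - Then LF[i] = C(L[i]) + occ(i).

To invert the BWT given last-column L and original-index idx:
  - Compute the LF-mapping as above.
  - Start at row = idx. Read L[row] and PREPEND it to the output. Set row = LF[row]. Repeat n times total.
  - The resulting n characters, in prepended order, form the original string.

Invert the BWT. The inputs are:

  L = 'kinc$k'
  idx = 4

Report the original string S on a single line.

LF mapping: 3 2 5 1 0 4
Walk LF starting at row 4, prepending L[row]:
  step 1: row=4, L[4]='$', prepend. Next row=LF[4]=0
  step 2: row=0, L[0]='k', prepend. Next row=LF[0]=3
  step 3: row=3, L[3]='c', prepend. Next row=LF[3]=1
  step 4: row=1, L[1]='i', prepend. Next row=LF[1]=2
  step 5: row=2, L[2]='n', prepend. Next row=LF[2]=5
  step 6: row=5, L[5]='k', prepend. Next row=LF[5]=4
Reversed output: knick$

Answer: knick$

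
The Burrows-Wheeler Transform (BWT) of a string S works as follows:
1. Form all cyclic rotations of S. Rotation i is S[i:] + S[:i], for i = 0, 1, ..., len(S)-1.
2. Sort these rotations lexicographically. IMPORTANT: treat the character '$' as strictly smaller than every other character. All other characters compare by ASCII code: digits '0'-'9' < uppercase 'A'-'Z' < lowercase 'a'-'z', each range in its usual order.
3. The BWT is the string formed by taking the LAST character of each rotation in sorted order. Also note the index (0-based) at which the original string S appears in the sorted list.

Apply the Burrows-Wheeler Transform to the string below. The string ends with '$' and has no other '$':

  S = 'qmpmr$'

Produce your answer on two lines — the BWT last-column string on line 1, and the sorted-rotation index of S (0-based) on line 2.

Answer: rqpm$m
4

Derivation:
All 6 rotations (rotation i = S[i:]+S[:i]):
  rot[0] = qmpmr$
  rot[1] = mpmr$q
  rot[2] = pmr$qm
  rot[3] = mr$qmp
  rot[4] = r$qmpm
  rot[5] = $qmpmr
Sorted (with $ < everything):
  sorted[0] = $qmpmr  (last char: 'r')
  sorted[1] = mpmr$q  (last char: 'q')
  sorted[2] = mr$qmp  (last char: 'p')
  sorted[3] = pmr$qm  (last char: 'm')
  sorted[4] = qmpmr$  (last char: '$')
  sorted[5] = r$qmpm  (last char: 'm')
Last column: rqpm$m
Original string S is at sorted index 4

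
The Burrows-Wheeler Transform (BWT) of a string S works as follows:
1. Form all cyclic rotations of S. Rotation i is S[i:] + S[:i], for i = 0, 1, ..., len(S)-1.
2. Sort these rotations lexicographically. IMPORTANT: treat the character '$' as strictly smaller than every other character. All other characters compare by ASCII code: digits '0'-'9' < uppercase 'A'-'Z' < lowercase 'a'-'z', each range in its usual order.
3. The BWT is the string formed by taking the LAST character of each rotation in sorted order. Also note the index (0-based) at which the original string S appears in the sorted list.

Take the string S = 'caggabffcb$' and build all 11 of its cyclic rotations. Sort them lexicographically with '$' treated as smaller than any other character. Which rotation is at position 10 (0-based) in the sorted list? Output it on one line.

Answer: ggabffcb$ca

Derivation:
All 11 rotations (rotation i = S[i:]+S[:i]):
  rot[0] = caggabffcb$
  rot[1] = aggabffcb$c
  rot[2] = ggabffcb$ca
  rot[3] = gabffcb$cag
  rot[4] = abffcb$cagg
  rot[5] = bffcb$cagga
  rot[6] = ffcb$caggab
  rot[7] = fcb$caggabf
  rot[8] = cb$caggabff
  rot[9] = b$caggabffc
  rot[10] = $caggabffcb
Sorted (with $ < everything):
  sorted[0] = $caggabffcb
  sorted[1] = abffcb$cagg
  sorted[2] = aggabffcb$c
  sorted[3] = b$caggabffc
  sorted[4] = bffcb$cagga
  sorted[5] = caggabffcb$
  sorted[6] = cb$caggabff
  sorted[7] = fcb$caggabf
  sorted[8] = ffcb$caggab
  sorted[9] = gabffcb$cag
  sorted[10] = ggabffcb$ca
sorted[10] = ggabffcb$ca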